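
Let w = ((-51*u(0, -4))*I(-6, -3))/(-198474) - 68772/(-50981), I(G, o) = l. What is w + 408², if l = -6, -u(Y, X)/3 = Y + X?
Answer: 280727216374152/1686400499 ≈ 1.6647e+5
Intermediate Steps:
u(Y, X) = -3*X - 3*Y (u(Y, X) = -3*(Y + X) = -3*(X + Y) = -3*X - 3*Y)
I(G, o) = -6
w = 2243708616/1686400499 (w = (-51*(-3*(-4) - 3*0)*(-6))/(-198474) - 68772/(-50981) = (-51*(12 + 0)*(-6))*(-1/198474) - 68772*(-1/50981) = (-51*12*(-6))*(-1/198474) + 68772/50981 = -612*(-6)*(-1/198474) + 68772/50981 = 3672*(-1/198474) + 68772/50981 = -612/33079 + 68772/50981 = 2243708616/1686400499 ≈ 1.3305)
w + 408² = 2243708616/1686400499 + 408² = 2243708616/1686400499 + 166464 = 280727216374152/1686400499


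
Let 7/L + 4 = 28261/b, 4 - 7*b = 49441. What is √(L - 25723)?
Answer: 2*I*√40252611447058/79115 ≈ 160.39*I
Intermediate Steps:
b = -49437/7 (b = 4/7 - ⅐*49441 = 4/7 - 7063 = -49437/7 ≈ -7062.4)
L = -346059/395575 (L = 7/(-4 + 28261/(-49437/7)) = 7/(-4 + 28261*(-7/49437)) = 7/(-4 - 197827/49437) = 7/(-395575/49437) = 7*(-49437/395575) = -346059/395575 ≈ -0.87483)
√(L - 25723) = √(-346059/395575 - 25723) = √(-10175721784/395575) = 2*I*√40252611447058/79115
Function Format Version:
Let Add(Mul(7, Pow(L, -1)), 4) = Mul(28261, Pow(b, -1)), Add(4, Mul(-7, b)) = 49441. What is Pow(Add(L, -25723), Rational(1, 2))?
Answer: Mul(Rational(2, 79115), I, Pow(40252611447058, Rational(1, 2))) ≈ Mul(160.39, I)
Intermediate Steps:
b = Rational(-49437, 7) (b = Add(Rational(4, 7), Mul(Rational(-1, 7), 49441)) = Add(Rational(4, 7), -7063) = Rational(-49437, 7) ≈ -7062.4)
L = Rational(-346059, 395575) (L = Mul(7, Pow(Add(-4, Mul(28261, Pow(Rational(-49437, 7), -1))), -1)) = Mul(7, Pow(Add(-4, Mul(28261, Rational(-7, 49437))), -1)) = Mul(7, Pow(Add(-4, Rational(-197827, 49437)), -1)) = Mul(7, Pow(Rational(-395575, 49437), -1)) = Mul(7, Rational(-49437, 395575)) = Rational(-346059, 395575) ≈ -0.87483)
Pow(Add(L, -25723), Rational(1, 2)) = Pow(Add(Rational(-346059, 395575), -25723), Rational(1, 2)) = Pow(Rational(-10175721784, 395575), Rational(1, 2)) = Mul(Rational(2, 79115), I, Pow(40252611447058, Rational(1, 2)))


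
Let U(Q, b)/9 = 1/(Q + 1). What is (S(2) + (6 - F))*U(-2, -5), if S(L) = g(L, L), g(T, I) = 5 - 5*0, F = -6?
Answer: -153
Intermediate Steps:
g(T, I) = 5 (g(T, I) = 5 + 0 = 5)
S(L) = 5
U(Q, b) = 9/(1 + Q) (U(Q, b) = 9/(Q + 1) = 9/(1 + Q))
(S(2) + (6 - F))*U(-2, -5) = (5 + (6 - 1*(-6)))*(9/(1 - 2)) = (5 + (6 + 6))*(9/(-1)) = (5 + 12)*(9*(-1)) = 17*(-9) = -153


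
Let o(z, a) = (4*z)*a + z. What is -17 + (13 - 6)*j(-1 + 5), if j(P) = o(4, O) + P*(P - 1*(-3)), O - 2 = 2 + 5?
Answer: 1215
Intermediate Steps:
O = 9 (O = 2 + (2 + 5) = 2 + 7 = 9)
o(z, a) = z + 4*a*z (o(z, a) = 4*a*z + z = z + 4*a*z)
j(P) = 148 + P*(3 + P) (j(P) = 4*(1 + 4*9) + P*(P - 1*(-3)) = 4*(1 + 36) + P*(P + 3) = 4*37 + P*(3 + P) = 148 + P*(3 + P))
-17 + (13 - 6)*j(-1 + 5) = -17 + (13 - 6)*(148 + (-1 + 5)² + 3*(-1 + 5)) = -17 + 7*(148 + 4² + 3*4) = -17 + 7*(148 + 16 + 12) = -17 + 7*176 = -17 + 1232 = 1215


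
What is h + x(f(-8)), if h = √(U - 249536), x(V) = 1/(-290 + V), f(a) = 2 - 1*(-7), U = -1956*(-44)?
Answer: -1/281 + 4*I*√10217 ≈ -0.0035587 + 404.32*I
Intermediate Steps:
U = 86064 (U = -1*(-86064) = 86064)
f(a) = 9 (f(a) = 2 + 7 = 9)
h = 4*I*√10217 (h = √(86064 - 249536) = √(-163472) = 4*I*√10217 ≈ 404.32*I)
h + x(f(-8)) = 4*I*√10217 + 1/(-290 + 9) = 4*I*√10217 + 1/(-281) = 4*I*√10217 - 1/281 = -1/281 + 4*I*√10217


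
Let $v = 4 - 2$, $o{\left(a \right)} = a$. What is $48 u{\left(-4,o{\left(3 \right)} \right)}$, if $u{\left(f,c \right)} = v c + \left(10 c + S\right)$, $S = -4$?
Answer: $1536$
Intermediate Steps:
$v = 2$ ($v = 4 - 2 = 2$)
$u{\left(f,c \right)} = -4 + 12 c$ ($u{\left(f,c \right)} = 2 c + \left(10 c - 4\right) = 2 c + \left(-4 + 10 c\right) = -4 + 12 c$)
$48 u{\left(-4,o{\left(3 \right)} \right)} = 48 \left(-4 + 12 \cdot 3\right) = 48 \left(-4 + 36\right) = 48 \cdot 32 = 1536$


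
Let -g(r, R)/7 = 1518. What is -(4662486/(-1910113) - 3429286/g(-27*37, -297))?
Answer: -464341442363/1449775767 ≈ -320.29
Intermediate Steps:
g(r, R) = -10626 (g(r, R) = -7*1518 = -10626)
-(4662486/(-1910113) - 3429286/g(-27*37, -297)) = -(4662486/(-1910113) - 3429286/(-10626)) = -(4662486*(-1/1910113) - 3429286*(-1/10626)) = -(-4662486/1910113 + 244949/759) = -1*464341442363/1449775767 = -464341442363/1449775767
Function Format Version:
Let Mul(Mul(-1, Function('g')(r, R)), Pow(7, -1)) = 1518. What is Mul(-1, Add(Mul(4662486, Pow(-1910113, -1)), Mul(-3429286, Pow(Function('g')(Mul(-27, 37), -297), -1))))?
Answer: Rational(-464341442363, 1449775767) ≈ -320.29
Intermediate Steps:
Function('g')(r, R) = -10626 (Function('g')(r, R) = Mul(-7, 1518) = -10626)
Mul(-1, Add(Mul(4662486, Pow(-1910113, -1)), Mul(-3429286, Pow(Function('g')(Mul(-27, 37), -297), -1)))) = Mul(-1, Add(Mul(4662486, Pow(-1910113, -1)), Mul(-3429286, Pow(-10626, -1)))) = Mul(-1, Add(Mul(4662486, Rational(-1, 1910113)), Mul(-3429286, Rational(-1, 10626)))) = Mul(-1, Add(Rational(-4662486, 1910113), Rational(244949, 759))) = Mul(-1, Rational(464341442363, 1449775767)) = Rational(-464341442363, 1449775767)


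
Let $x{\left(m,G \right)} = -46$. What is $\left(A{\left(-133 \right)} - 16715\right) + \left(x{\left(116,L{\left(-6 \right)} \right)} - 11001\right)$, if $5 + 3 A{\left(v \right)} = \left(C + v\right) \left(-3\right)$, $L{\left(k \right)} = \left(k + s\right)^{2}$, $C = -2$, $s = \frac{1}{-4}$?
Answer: $- \frac{82886}{3} \approx -27629.0$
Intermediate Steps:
$s = - \frac{1}{4} \approx -0.25$
$L{\left(k \right)} = \left(- \frac{1}{4} + k\right)^{2}$ ($L{\left(k \right)} = \left(k - \frac{1}{4}\right)^{2} = \left(- \frac{1}{4} + k\right)^{2}$)
$A{\left(v \right)} = \frac{1}{3} - v$ ($A{\left(v \right)} = - \frac{5}{3} + \frac{\left(-2 + v\right) \left(-3\right)}{3} = - \frac{5}{3} + \frac{6 - 3 v}{3} = - \frac{5}{3} - \left(-2 + v\right) = \frac{1}{3} - v$)
$\left(A{\left(-133 \right)} - 16715\right) + \left(x{\left(116,L{\left(-6 \right)} \right)} - 11001\right) = \left(\left(\frac{1}{3} - -133\right) - 16715\right) - 11047 = \left(\left(\frac{1}{3} + 133\right) - 16715\right) - 11047 = \left(\frac{400}{3} - 16715\right) - 11047 = - \frac{49745}{3} - 11047 = - \frac{82886}{3}$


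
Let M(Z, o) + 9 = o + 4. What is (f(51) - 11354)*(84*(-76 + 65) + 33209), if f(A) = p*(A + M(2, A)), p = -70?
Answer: -585779040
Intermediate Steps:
M(Z, o) = -5 + o (M(Z, o) = -9 + (o + 4) = -9 + (4 + o) = -5 + o)
f(A) = 350 - 140*A (f(A) = -70*(A + (-5 + A)) = -70*(-5 + 2*A) = 350 - 140*A)
(f(51) - 11354)*(84*(-76 + 65) + 33209) = ((350 - 140*51) - 11354)*(84*(-76 + 65) + 33209) = ((350 - 7140) - 11354)*(84*(-11) + 33209) = (-6790 - 11354)*(-924 + 33209) = -18144*32285 = -585779040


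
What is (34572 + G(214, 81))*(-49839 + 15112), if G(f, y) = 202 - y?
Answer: -1204783811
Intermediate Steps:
(34572 + G(214, 81))*(-49839 + 15112) = (34572 + (202 - 1*81))*(-49839 + 15112) = (34572 + (202 - 81))*(-34727) = (34572 + 121)*(-34727) = 34693*(-34727) = -1204783811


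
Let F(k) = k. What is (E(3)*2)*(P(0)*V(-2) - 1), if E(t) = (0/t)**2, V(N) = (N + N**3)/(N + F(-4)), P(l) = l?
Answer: 0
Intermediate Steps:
V(N) = (N + N**3)/(-4 + N) (V(N) = (N + N**3)/(N - 4) = (N + N**3)/(-4 + N))
E(t) = 0 (E(t) = 0**2 = 0)
(E(3)*2)*(P(0)*V(-2) - 1) = (0*2)*(0*((-2 + (-2)**3)/(-4 - 2)) - 1) = 0*(0*((-2 - 8)/(-6)) - 1) = 0*(0*(-1/6*(-10)) - 1) = 0*(0*(5/3) - 1) = 0*(0 - 1) = 0*(-1) = 0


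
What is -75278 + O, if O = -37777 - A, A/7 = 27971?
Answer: -308852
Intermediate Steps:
A = 195797 (A = 7*27971 = 195797)
O = -233574 (O = -37777 - 1*195797 = -37777 - 195797 = -233574)
-75278 + O = -75278 - 233574 = -308852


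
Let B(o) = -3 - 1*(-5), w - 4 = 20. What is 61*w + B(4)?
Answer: 1466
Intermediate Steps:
w = 24 (w = 4 + 20 = 24)
B(o) = 2 (B(o) = -3 + 5 = 2)
61*w + B(4) = 61*24 + 2 = 1464 + 2 = 1466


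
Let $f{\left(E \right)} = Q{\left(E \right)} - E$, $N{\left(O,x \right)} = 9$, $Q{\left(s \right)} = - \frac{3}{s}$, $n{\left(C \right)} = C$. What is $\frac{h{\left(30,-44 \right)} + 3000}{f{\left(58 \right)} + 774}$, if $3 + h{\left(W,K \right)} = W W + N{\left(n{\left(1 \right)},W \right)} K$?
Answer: $\frac{203058}{41525} \approx 4.89$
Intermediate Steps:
$h{\left(W,K \right)} = -3 + W^{2} + 9 K$ ($h{\left(W,K \right)} = -3 + \left(W W + 9 K\right) = -3 + \left(W^{2} + 9 K\right) = -3 + W^{2} + 9 K$)
$f{\left(E \right)} = - E - \frac{3}{E}$ ($f{\left(E \right)} = - \frac{3}{E} - E = - E - \frac{3}{E}$)
$\frac{h{\left(30,-44 \right)} + 3000}{f{\left(58 \right)} + 774} = \frac{\left(-3 + 30^{2} + 9 \left(-44\right)\right) + 3000}{\left(\left(-1\right) 58 - \frac{3}{58}\right) + 774} = \frac{\left(-3 + 900 - 396\right) + 3000}{\left(-58 - \frac{3}{58}\right) + 774} = \frac{501 + 3000}{\left(-58 - \frac{3}{58}\right) + 774} = \frac{3501}{- \frac{3367}{58} + 774} = \frac{3501}{\frac{41525}{58}} = 3501 \cdot \frac{58}{41525} = \frac{203058}{41525}$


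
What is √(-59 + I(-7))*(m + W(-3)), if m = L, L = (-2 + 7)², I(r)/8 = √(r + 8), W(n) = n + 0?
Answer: 22*I*√51 ≈ 157.11*I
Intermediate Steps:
W(n) = n
I(r) = 8*√(8 + r) (I(r) = 8*√(r + 8) = 8*√(8 + r))
L = 25 (L = 5² = 25)
m = 25
√(-59 + I(-7))*(m + W(-3)) = √(-59 + 8*√(8 - 7))*(25 - 3) = √(-59 + 8*√1)*22 = √(-59 + 8*1)*22 = √(-59 + 8)*22 = √(-51)*22 = (I*√51)*22 = 22*I*√51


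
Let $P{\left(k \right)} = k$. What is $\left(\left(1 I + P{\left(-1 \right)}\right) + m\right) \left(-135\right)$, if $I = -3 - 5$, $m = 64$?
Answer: $-7425$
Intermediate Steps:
$I = -8$
$\left(\left(1 I + P{\left(-1 \right)}\right) + m\right) \left(-135\right) = \left(\left(1 \left(-8\right) - 1\right) + 64\right) \left(-135\right) = \left(\left(-8 - 1\right) + 64\right) \left(-135\right) = \left(-9 + 64\right) \left(-135\right) = 55 \left(-135\right) = -7425$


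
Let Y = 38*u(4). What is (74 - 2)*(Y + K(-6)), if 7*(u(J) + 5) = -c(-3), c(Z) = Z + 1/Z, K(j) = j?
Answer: -89664/7 ≈ -12809.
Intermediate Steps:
u(J) = -95/21 (u(J) = -5 + (-(-3 + 1/(-3)))/7 = -5 + (-(-3 - 1/3))/7 = -5 + (-1*(-10/3))/7 = -5 + (1/7)*(10/3) = -5 + 10/21 = -95/21)
Y = -3610/21 (Y = 38*(-95/21) = -3610/21 ≈ -171.90)
(74 - 2)*(Y + K(-6)) = (74 - 2)*(-3610/21 - 6) = 72*(-3736/21) = -89664/7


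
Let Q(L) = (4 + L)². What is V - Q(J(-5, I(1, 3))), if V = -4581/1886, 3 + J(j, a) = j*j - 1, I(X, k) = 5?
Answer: -1183331/1886 ≈ -627.43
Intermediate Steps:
J(j, a) = -4 + j² (J(j, a) = -3 + (j*j - 1) = -3 + (j² - 1) = -3 + (-1 + j²) = -4 + j²)
V = -4581/1886 (V = -4581*1/1886 = -4581/1886 ≈ -2.4290)
V - Q(J(-5, I(1, 3))) = -4581/1886 - (4 + (-4 + (-5)²))² = -4581/1886 - (4 + (-4 + 25))² = -4581/1886 - (4 + 21)² = -4581/1886 - 1*25² = -4581/1886 - 1*625 = -4581/1886 - 625 = -1183331/1886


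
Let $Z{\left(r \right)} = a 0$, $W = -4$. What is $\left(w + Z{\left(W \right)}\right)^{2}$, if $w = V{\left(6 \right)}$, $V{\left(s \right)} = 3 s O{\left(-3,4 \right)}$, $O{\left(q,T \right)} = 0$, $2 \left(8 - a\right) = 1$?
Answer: $0$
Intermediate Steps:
$a = \frac{15}{2}$ ($a = 8 - \frac{1}{2} = \frac{15}{2} \approx 7.5$)
$V{\left(s \right)} = 0$ ($V{\left(s \right)} = 3 s 0 = 0$)
$w = 0$
$Z{\left(r \right)} = 0$ ($Z{\left(r \right)} = \frac{15}{2} \cdot 0 = 0$)
$\left(w + Z{\left(W \right)}\right)^{2} = \left(0 + 0\right)^{2} = 0^{2} = 0$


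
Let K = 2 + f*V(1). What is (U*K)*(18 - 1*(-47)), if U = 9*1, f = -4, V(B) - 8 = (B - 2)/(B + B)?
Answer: -16380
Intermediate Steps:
V(B) = 8 + (-2 + B)/(2*B) (V(B) = 8 + (B - 2)/(B + B) = 8 + (-2 + B)/((2*B)) = 8 + (-2 + B)*(1/(2*B)) = 8 + (-2 + B)/(2*B))
K = -28 (K = 2 - 4*(17/2 - 1/1) = 2 - 4*(17/2 - 1*1) = 2 - 4*(17/2 - 1) = 2 - 4*15/2 = 2 - 30 = -28)
U = 9
(U*K)*(18 - 1*(-47)) = (9*(-28))*(18 - 1*(-47)) = -252*(18 + 47) = -252*65 = -16380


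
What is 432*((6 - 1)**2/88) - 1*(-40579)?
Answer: 447719/11 ≈ 40702.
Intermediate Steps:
432*((6 - 1)**2/88) - 1*(-40579) = 432*(5**2*(1/88)) + 40579 = 432*(25*(1/88)) + 40579 = 432*(25/88) + 40579 = 1350/11 + 40579 = 447719/11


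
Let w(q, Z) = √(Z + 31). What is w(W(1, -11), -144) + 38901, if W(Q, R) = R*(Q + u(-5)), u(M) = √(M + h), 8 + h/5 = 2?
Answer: 38901 + I*√113 ≈ 38901.0 + 10.63*I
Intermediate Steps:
h = -30 (h = -40 + 5*2 = -40 + 10 = -30)
u(M) = √(-30 + M) (u(M) = √(M - 30) = √(-30 + M))
W(Q, R) = R*(Q + I*√35) (W(Q, R) = R*(Q + √(-30 - 5)) = R*(Q + √(-35)) = R*(Q + I*√35))
w(q, Z) = √(31 + Z)
w(W(1, -11), -144) + 38901 = √(31 - 144) + 38901 = √(-113) + 38901 = I*√113 + 38901 = 38901 + I*√113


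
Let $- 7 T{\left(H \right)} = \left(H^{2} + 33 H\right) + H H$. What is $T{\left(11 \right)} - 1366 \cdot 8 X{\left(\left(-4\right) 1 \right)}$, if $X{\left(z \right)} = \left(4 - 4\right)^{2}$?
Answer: $- \frac{605}{7} \approx -86.429$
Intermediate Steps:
$X{\left(z \right)} = 0$ ($X{\left(z \right)} = 0^{2} = 0$)
$T{\left(H \right)} = - \frac{33 H}{7} - \frac{2 H^{2}}{7}$ ($T{\left(H \right)} = - \frac{\left(H^{2} + 33 H\right) + H H}{7} = - \frac{\left(H^{2} + 33 H\right) + H^{2}}{7} = - \frac{2 H^{2} + 33 H}{7} = - \frac{33 H}{7} - \frac{2 H^{2}}{7}$)
$T{\left(11 \right)} - 1366 \cdot 8 X{\left(\left(-4\right) 1 \right)} = \left(- \frac{1}{7}\right) 11 \left(33 + 2 \cdot 11\right) - 1366 \cdot 8 \cdot 0 = \left(- \frac{1}{7}\right) 11 \left(33 + 22\right) - 0 = \left(- \frac{1}{7}\right) 11 \cdot 55 + 0 = - \frac{605}{7} + 0 = - \frac{605}{7}$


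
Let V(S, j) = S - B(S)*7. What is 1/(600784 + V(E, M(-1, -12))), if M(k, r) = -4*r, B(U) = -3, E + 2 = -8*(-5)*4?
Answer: 1/600963 ≈ 1.6640e-6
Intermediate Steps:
E = 158 (E = -2 - 8*(-5)*4 = -2 + 40*4 = -2 + 160 = 158)
V(S, j) = 21 + S (V(S, j) = S - (-3)*7 = S - 1*(-21) = S + 21 = 21 + S)
1/(600784 + V(E, M(-1, -12))) = 1/(600784 + (21 + 158)) = 1/(600784 + 179) = 1/600963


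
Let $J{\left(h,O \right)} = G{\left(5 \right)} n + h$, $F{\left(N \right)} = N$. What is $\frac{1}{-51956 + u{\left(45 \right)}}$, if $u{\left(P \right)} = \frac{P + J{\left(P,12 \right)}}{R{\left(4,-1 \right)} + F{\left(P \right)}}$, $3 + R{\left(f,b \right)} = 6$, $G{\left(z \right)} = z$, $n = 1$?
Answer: $- \frac{48}{2493793} \approx -1.9248 \cdot 10^{-5}$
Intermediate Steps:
$R{\left(f,b \right)} = 3$ ($R{\left(f,b \right)} = -3 + 6 = 3$)
$J{\left(h,O \right)} = 5 + h$ ($J{\left(h,O \right)} = 5 \cdot 1 + h = 5 + h$)
$u{\left(P \right)} = \frac{5 + 2 P}{3 + P}$ ($u{\left(P \right)} = \frac{P + \left(5 + P\right)}{3 + P} = \frac{5 + 2 P}{3 + P}$)
$\frac{1}{-51956 + u{\left(45 \right)}} = \frac{1}{-51956 + \frac{5 + 2 \cdot 45}{3 + 45}} = \frac{1}{-51956 + \frac{5 + 90}{48}} = \frac{1}{-51956 + \frac{1}{48} \cdot 95} = \frac{1}{-51956 + \frac{95}{48}} = \frac{1}{- \frac{2493793}{48}} = - \frac{48}{2493793}$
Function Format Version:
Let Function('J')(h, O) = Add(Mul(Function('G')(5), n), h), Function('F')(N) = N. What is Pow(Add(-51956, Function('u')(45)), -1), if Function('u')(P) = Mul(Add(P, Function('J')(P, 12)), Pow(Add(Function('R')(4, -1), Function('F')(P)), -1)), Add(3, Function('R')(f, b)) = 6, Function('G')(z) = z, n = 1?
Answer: Rational(-48, 2493793) ≈ -1.9248e-5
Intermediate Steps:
Function('R')(f, b) = 3 (Function('R')(f, b) = Add(-3, 6) = 3)
Function('J')(h, O) = Add(5, h) (Function('J')(h, O) = Add(Mul(5, 1), h) = Add(5, h))
Function('u')(P) = Mul(Pow(Add(3, P), -1), Add(5, Mul(2, P))) (Function('u')(P) = Mul(Add(P, Add(5, P)), Pow(Add(3, P), -1)) = Mul(Add(5, Mul(2, P)), Pow(Add(3, P), -1)) = Mul(Pow(Add(3, P), -1), Add(5, Mul(2, P))))
Pow(Add(-51956, Function('u')(45)), -1) = Pow(Add(-51956, Mul(Pow(Add(3, 45), -1), Add(5, Mul(2, 45)))), -1) = Pow(Add(-51956, Mul(Pow(48, -1), Add(5, 90))), -1) = Pow(Add(-51956, Mul(Rational(1, 48), 95)), -1) = Pow(Add(-51956, Rational(95, 48)), -1) = Pow(Rational(-2493793, 48), -1) = Rational(-48, 2493793)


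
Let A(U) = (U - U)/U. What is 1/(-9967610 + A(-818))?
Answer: -1/9967610 ≈ -1.0032e-7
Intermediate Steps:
A(U) = 0 (A(U) = 0/U = 0)
1/(-9967610 + A(-818)) = 1/(-9967610 + 0) = 1/(-9967610) = -1/9967610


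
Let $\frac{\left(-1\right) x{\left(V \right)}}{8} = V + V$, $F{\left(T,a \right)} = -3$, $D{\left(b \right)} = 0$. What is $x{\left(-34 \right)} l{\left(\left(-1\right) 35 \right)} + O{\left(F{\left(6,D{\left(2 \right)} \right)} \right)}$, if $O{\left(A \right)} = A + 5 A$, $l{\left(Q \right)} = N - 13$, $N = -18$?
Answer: $-16882$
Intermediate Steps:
$l{\left(Q \right)} = -31$ ($l{\left(Q \right)} = -18 - 13 = -31$)
$O{\left(A \right)} = 6 A$
$x{\left(V \right)} = - 16 V$ ($x{\left(V \right)} = - 8 \left(V + V\right) = - 8 \cdot 2 V = - 16 V$)
$x{\left(-34 \right)} l{\left(\left(-1\right) 35 \right)} + O{\left(F{\left(6,D{\left(2 \right)} \right)} \right)} = \left(-16\right) \left(-34\right) \left(-31\right) + 6 \left(-3\right) = 544 \left(-31\right) - 18 = -16864 - 18 = -16882$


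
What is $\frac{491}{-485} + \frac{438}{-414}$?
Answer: $- \frac{69284}{33465} \approx -2.0703$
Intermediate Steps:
$\frac{491}{-485} + \frac{438}{-414} = 491 \left(- \frac{1}{485}\right) + 438 \left(- \frac{1}{414}\right) = - \frac{491}{485} - \frac{73}{69} = - \frac{69284}{33465}$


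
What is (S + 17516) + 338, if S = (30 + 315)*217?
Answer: 92719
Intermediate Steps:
S = 74865 (S = 345*217 = 74865)
(S + 17516) + 338 = (74865 + 17516) + 338 = 92381 + 338 = 92719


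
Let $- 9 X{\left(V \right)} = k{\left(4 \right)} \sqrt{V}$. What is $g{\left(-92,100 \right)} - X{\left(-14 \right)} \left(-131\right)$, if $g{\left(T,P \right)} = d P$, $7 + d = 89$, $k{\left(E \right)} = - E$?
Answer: $8200 + \frac{524 i \sqrt{14}}{9} \approx 8200.0 + 217.85 i$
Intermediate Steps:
$d = 82$ ($d = -7 + 89 = 82$)
$X{\left(V \right)} = \frac{4 \sqrt{V}}{9}$ ($X{\left(V \right)} = - \frac{\left(-1\right) 4 \sqrt{V}}{9} = - \frac{\left(-4\right) \sqrt{V}}{9} = \frac{4 \sqrt{V}}{9}$)
$g{\left(T,P \right)} = 82 P$
$g{\left(-92,100 \right)} - X{\left(-14 \right)} \left(-131\right) = 82 \cdot 100 - \frac{4 \sqrt{-14}}{9} \left(-131\right) = 8200 - \frac{4 i \sqrt{14}}{9} \left(-131\right) = 8200 - - \frac{524 i \sqrt{14}}{9} = 8200 + \frac{524 i \sqrt{14}}{9}$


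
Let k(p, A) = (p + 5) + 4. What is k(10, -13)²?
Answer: 361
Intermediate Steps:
k(p, A) = 9 + p (k(p, A) = (5 + p) + 4 = 9 + p)
k(10, -13)² = (9 + 10)² = 19² = 361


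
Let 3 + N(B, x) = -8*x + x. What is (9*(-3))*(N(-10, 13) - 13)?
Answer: 2889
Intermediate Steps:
N(B, x) = -3 - 7*x (N(B, x) = -3 + (-8*x + x) = -3 - 7*x)
(9*(-3))*(N(-10, 13) - 13) = (9*(-3))*((-3 - 7*13) - 13) = -27*((-3 - 91) - 13) = -27*(-94 - 13) = -27*(-107) = 2889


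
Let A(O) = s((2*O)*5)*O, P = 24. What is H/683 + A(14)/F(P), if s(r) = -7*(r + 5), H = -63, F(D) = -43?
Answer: 9702721/29369 ≈ 330.37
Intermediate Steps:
s(r) = -35 - 7*r (s(r) = -7*(5 + r) = -35 - 7*r)
A(O) = O*(-35 - 70*O) (A(O) = (-35 - 7*2*O*5)*O = (-35 - 70*O)*O = O*(-35 - 70*O))
H/683 + A(14)/F(P) = -63/683 - 35*14*(1 + 2*14)/(-43) = -63*1/683 - 35*14*(1 + 28)*(-1/43) = -63/683 - 35*14*29*(-1/43) = -63/683 - 14210*(-1/43) = -63/683 + 14210/43 = 9702721/29369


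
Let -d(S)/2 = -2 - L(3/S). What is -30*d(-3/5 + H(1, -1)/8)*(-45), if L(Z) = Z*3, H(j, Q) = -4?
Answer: -183600/11 ≈ -16691.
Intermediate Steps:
L(Z) = 3*Z
d(S) = 4 + 18/S (d(S) = -2*(-2 - 3*3/S) = -2*(-2 - 9/S) = 4 + 18/S)
-30*d(-3/5 + H(1, -1)/8)*(-45) = -30*(4 + 18/(-3/5 - 4/8))*(-45) = -30*(4 + 18/(-3*⅕ - 4*⅛))*(-45) = -30*(4 + 18/(-⅗ - ½))*(-45) = -30*(4 + 18/(-11/10))*(-45) = -30*(4 + 18*(-10/11))*(-45) = -30*(4 - 180/11)*(-45) = -30*(-136/11)*(-45) = (4080/11)*(-45) = -183600/11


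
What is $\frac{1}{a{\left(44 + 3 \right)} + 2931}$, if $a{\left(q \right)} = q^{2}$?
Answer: $\frac{1}{5140} \approx 0.00019455$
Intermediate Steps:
$\frac{1}{a{\left(44 + 3 \right)} + 2931} = \frac{1}{\left(44 + 3\right)^{2} + 2931} = \frac{1}{47^{2} + 2931} = \frac{1}{2209 + 2931} = \frac{1}{5140}$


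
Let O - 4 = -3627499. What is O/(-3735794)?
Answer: 3627495/3735794 ≈ 0.97101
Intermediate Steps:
O = -3627495 (O = 4 - 3627499 = -3627495)
O/(-3735794) = -3627495/(-3735794) = -3627495*(-1/3735794) = 3627495/3735794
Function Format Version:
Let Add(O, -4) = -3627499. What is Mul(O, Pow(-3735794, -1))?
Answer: Rational(3627495, 3735794) ≈ 0.97101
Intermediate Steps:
O = -3627495 (O = Add(4, -3627499) = -3627495)
Mul(O, Pow(-3735794, -1)) = Mul(-3627495, Pow(-3735794, -1)) = Mul(-3627495, Rational(-1, 3735794)) = Rational(3627495, 3735794)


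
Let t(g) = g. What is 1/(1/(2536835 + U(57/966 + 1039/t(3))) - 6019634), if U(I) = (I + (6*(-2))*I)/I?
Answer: -2536824/15270752002415 ≈ -1.6612e-7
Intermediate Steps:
U(I) = -11 (U(I) = (I - 12*I)/I = (-11*I)/I = -11)
1/(1/(2536835 + U(57/966 + 1039/t(3))) - 6019634) = 1/(1/(2536835 - 11) - 6019634) = 1/(1/2536824 - 6019634) = 1/(-15270752002415/2536824) = -2536824/15270752002415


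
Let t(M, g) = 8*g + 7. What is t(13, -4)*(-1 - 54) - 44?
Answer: 1331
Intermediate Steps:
t(M, g) = 7 + 8*g
t(13, -4)*(-1 - 54) - 44 = (7 + 8*(-4))*(-1 - 54) - 44 = (7 - 32)*(-55) - 44 = -25*(-55) - 44 = 1375 - 44 = 1331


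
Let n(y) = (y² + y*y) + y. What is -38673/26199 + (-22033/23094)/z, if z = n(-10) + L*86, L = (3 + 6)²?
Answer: -710189211271/481073792904 ≈ -1.4763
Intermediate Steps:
L = 81 (L = 9² = 81)
n(y) = y + 2*y² (n(y) = (y² + y²) + y = 2*y² + y = y + 2*y²)
z = 7156 (z = -10*(1 + 2*(-10)) + 81*86 = -10*(1 - 20) + 6966 = -10*(-19) + 6966 = 190 + 6966 = 7156)
-38673/26199 + (-22033/23094)/z = -38673/26199 - 22033/23094/7156 = -38673*1/26199 - 22033*1/23094*(1/7156) = -4297/2911 - 22033/23094*1/7156 = -4297/2911 - 22033/165260664 = -710189211271/481073792904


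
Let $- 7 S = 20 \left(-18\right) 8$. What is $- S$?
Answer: $- \frac{2880}{7} \approx -411.43$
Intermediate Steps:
$S = \frac{2880}{7}$ ($S = - \frac{20 \left(-18\right) 8}{7} = - \frac{\left(-360\right) 8}{7} = \left(- \frac{1}{7}\right) \left(-2880\right) = \frac{2880}{7} \approx 411.43$)
$- S = \left(-1\right) \frac{2880}{7} = - \frac{2880}{7}$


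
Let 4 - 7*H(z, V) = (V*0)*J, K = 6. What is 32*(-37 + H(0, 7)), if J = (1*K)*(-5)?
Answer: -8160/7 ≈ -1165.7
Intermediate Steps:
J = -30 (J = (1*6)*(-5) = 6*(-5) = -30)
H(z, V) = 4/7 (H(z, V) = 4/7 - V*0*(-30)/7 = 4/7 - 0*(-30) = 4/7 - ⅐*0 = 4/7 + 0 = 4/7)
32*(-37 + H(0, 7)) = 32*(-37 + 4/7) = 32*(-255/7) = -8160/7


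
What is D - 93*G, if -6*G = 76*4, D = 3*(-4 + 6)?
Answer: 4718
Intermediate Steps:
D = 6 (D = 3*2 = 6)
G = -152/3 (G = -38*4/3 = -⅙*304 = -152/3 ≈ -50.667)
D - 93*G = 6 - 93*(-152/3) = 6 + 4712 = 4718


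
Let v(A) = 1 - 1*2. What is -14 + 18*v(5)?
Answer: -32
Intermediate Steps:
v(A) = -1 (v(A) = 1 - 2 = -1)
-14 + 18*v(5) = -14 + 18*(-1) = -14 - 18 = -32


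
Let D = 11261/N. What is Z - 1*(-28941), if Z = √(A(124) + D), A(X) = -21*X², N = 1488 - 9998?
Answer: 28941 + I*√23384256440710/8510 ≈ 28941.0 + 568.24*I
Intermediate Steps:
N = -8510
D = -11261/8510 (D = 11261/(-8510) = 11261*(-1/8510) = -11261/8510 ≈ -1.3233)
Z = I*√23384256440710/8510 (Z = √(-21*124² - 11261/8510) = √(-21*15376 - 11261/8510) = √(-322896 - 11261/8510) = √(-2747856221/8510) = I*√23384256440710/8510 ≈ 568.24*I)
Z - 1*(-28941) = I*√23384256440710/8510 - 1*(-28941) = I*√23384256440710/8510 + 28941 = 28941 + I*√23384256440710/8510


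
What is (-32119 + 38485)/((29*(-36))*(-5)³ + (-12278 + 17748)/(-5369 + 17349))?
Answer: 7626468/156339547 ≈ 0.048781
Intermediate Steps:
(-32119 + 38485)/((29*(-36))*(-5)³ + (-12278 + 17748)/(-5369 + 17349)) = 6366/(-1044*(-125) + 5470/11980) = 6366/(130500 + 5470*(1/11980)) = 6366/(130500 + 547/1198) = 6366/(156339547/1198) = 6366*(1198/156339547) = 7626468/156339547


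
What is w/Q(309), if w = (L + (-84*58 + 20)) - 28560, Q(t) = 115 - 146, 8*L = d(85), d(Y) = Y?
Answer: 267211/248 ≈ 1077.5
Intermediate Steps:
L = 85/8 (L = (⅛)*85 = 85/8 ≈ 10.625)
Q(t) = -31
w = -267211/8 (w = (85/8 + (-84*58 + 20)) - 28560 = (85/8 + (-4872 + 20)) - 28560 = (85/8 - 4852) - 28560 = -38731/8 - 28560 = -267211/8 ≈ -33401.)
w/Q(309) = -267211/8/(-31) = -267211/8*(-1/31) = 267211/248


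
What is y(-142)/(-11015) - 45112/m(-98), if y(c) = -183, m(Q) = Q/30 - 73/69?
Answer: 42858441909/4108595 ≈ 10431.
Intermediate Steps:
m(Q) = -73/69 + Q/30 (m(Q) = Q*(1/30) - 73*1/69 = Q/30 - 73/69 = -73/69 + Q/30)
y(-142)/(-11015) - 45112/m(-98) = -183/(-11015) - 45112/(-73/69 + (1/30)*(-98)) = -183*(-1/11015) - 45112/(-73/69 - 49/15) = 183/11015 - 45112/(-1492/345) = 183/11015 - 45112*(-345/1492) = 183/11015 + 3890910/373 = 42858441909/4108595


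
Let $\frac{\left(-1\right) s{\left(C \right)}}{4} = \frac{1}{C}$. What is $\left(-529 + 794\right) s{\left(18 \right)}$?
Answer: $- \frac{530}{9} \approx -58.889$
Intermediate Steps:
$s{\left(C \right)} = - \frac{4}{C}$
$\left(-529 + 794\right) s{\left(18 \right)} = \left(-529 + 794\right) \left(- \frac{4}{18}\right) = 265 \left(\left(-4\right) \frac{1}{18}\right) = 265 \left(- \frac{2}{9}\right) = - \frac{530}{9}$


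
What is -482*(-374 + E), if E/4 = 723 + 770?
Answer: -2698236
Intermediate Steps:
E = 5972 (E = 4*(723 + 770) = 4*1493 = 5972)
-482*(-374 + E) = -482*(-374 + 5972) = -482*5598 = -2698236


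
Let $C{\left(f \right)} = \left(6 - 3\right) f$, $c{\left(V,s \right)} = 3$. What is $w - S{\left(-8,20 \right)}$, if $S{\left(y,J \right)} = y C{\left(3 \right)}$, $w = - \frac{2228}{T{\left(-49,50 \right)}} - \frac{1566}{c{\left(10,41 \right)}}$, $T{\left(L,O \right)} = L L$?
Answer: $- \frac{1082678}{2401} \approx -450.93$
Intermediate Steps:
$C{\left(f \right)} = 3 f$
$T{\left(L,O \right)} = L^{2}$
$w = - \frac{1255550}{2401}$ ($w = - \frac{2228}{\left(-49\right)^{2}} - \frac{1566}{3} = - \frac{2228}{2401} - 522 = - \frac{1255550}{2401} \approx -522.93$)
$S{\left(y,J \right)} = 9 y$ ($S{\left(y,J \right)} = y 3 \cdot 3 = y 9 = 9 y$)
$w - S{\left(-8,20 \right)} = - \frac{1255550}{2401} - 9 \left(-8\right) = - \frac{1255550}{2401} - -72 = - \frac{1255550}{2401} + 72 = - \frac{1082678}{2401}$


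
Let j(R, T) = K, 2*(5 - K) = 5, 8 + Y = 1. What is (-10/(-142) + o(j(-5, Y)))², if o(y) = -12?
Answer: 717409/5041 ≈ 142.31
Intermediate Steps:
Y = -7 (Y = -8 + 1 = -7)
K = 5/2 (K = 5 - ½*5 = 5 - 5/2 = 5/2 ≈ 2.5000)
j(R, T) = 5/2
(-10/(-142) + o(j(-5, Y)))² = (-10/(-142) - 12)² = (-10*(-1/142) - 12)² = (5/71 - 12)² = (-847/71)² = 717409/5041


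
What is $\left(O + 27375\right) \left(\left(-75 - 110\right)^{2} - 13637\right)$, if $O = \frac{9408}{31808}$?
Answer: $\frac{40015783848}{71} \approx 5.636 \cdot 10^{8}$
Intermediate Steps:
$O = \frac{21}{71}$ ($O = 9408 \cdot \frac{1}{31808} = \frac{21}{71} \approx 0.29577$)
$\left(O + 27375\right) \left(\left(-75 - 110\right)^{2} - 13637\right) = \left(\frac{21}{71} + 27375\right) \left(\left(-75 - 110\right)^{2} - 13637\right) = \frac{1943646 \left(\left(-185\right)^{2} - 13637\right)}{71} = \frac{1943646 \left(34225 - 13637\right)}{71} = \frac{1943646}{71} \cdot 20588 = \frac{40015783848}{71}$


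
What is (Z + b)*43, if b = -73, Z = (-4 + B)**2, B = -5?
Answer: 344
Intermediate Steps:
Z = 81 (Z = (-4 - 5)**2 = (-9)**2 = 81)
(Z + b)*43 = (81 - 73)*43 = 8*43 = 344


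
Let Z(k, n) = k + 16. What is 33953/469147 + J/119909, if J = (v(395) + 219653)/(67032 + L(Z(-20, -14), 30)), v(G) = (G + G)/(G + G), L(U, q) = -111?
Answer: 90852176074085/1254879116626261 ≈ 0.072399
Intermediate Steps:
Z(k, n) = 16 + k
v(G) = 1 (v(G) = (2*G)/((2*G)) = (2*G)*(1/(2*G)) = 1)
J = 73218/22307 (J = (1 + 219653)/(67032 - 111) = 219654/66921 = 219654*(1/66921) = 73218/22307 ≈ 3.2823)
33953/469147 + J/119909 = 33953/469147 + (73218/22307)/119909 = 33953*(1/469147) + (73218/22307)*(1/119909) = 33953/469147 + 73218/2674810063 = 90852176074085/1254879116626261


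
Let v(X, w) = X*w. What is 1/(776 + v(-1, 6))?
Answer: 1/770 ≈ 0.0012987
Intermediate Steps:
1/(776 + v(-1, 6)) = 1/(776 - 1*6) = 1/(776 - 6) = 1/770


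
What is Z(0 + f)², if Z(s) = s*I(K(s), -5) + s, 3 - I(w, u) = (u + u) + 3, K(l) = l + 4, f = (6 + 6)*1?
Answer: 17424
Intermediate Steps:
f = 12 (f = 12*1 = 12)
K(l) = 4 + l
I(w, u) = -2*u (I(w, u) = 3 - ((u + u) + 3) = 3 - (2*u + 3) = 3 - (3 + 2*u) = 3 + (-3 - 2*u) = -2*u)
Z(s) = 11*s (Z(s) = s*(-2*(-5)) + s = s*10 + s = 10*s + s = 11*s)
Z(0 + f)² = (11*(0 + 12))² = (11*12)² = 132² = 17424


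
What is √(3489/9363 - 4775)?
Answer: 2*I*√11626982763/3121 ≈ 69.099*I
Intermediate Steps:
√(3489/9363 - 4775) = √(3489*(1/9363) - 4775) = √(1163/3121 - 4775) = √(-14901612/3121) = 2*I*√11626982763/3121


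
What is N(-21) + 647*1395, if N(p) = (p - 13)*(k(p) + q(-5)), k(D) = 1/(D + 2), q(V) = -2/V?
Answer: 85742553/95 ≈ 9.0255e+5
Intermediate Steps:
k(D) = 1/(2 + D)
N(p) = (-13 + p)*(2/5 + 1/(2 + p)) (N(p) = (p - 13)*(1/(2 + p) - 2/(-5)) = (-13 + p)*(1/(2 + p) - 2*(-1/5)) = (-13 + p)*(1/(2 + p) + 2/5) = (-13 + p)*(2/5 + 1/(2 + p)))
N(-21) + 647*1395 = (-117 - 17*(-21) + 2*(-21)**2)/(5*(2 - 21)) + 647*1395 = (1/5)*(-117 + 357 + 2*441)/(-19) + 902565 = (1/5)*(-1/19)*(-117 + 357 + 882) + 902565 = (1/5)*(-1/19)*1122 + 902565 = -1122/95 + 902565 = 85742553/95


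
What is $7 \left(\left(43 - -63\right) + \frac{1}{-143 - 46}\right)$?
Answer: $\frac{20033}{27} \approx 741.96$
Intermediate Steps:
$7 \left(\left(43 - -63\right) + \frac{1}{-143 - 46}\right) = 7 \left(\left(43 + 63\right) + \frac{1}{-189}\right) = 7 \left(106 - \frac{1}{189}\right) = 7 \cdot \frac{20033}{189} = \frac{20033}{27}$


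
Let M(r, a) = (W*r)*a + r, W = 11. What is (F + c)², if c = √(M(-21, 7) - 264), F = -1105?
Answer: (1105 - I*√1902)² ≈ 1.2191e+6 - 96382.0*I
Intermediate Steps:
M(r, a) = r + 11*a*r (M(r, a) = (11*r)*a + r = 11*a*r + r = r + 11*a*r)
c = I*√1902 (c = √(-21*(1 + 11*7) - 264) = √(-21*(1 + 77) - 264) = √(-21*78 - 264) = √(-1638 - 264) = √(-1902) = I*√1902 ≈ 43.612*I)
(F + c)² = (-1105 + I*√1902)²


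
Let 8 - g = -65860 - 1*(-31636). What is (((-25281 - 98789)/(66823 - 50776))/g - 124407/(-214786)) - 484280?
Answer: -1298600106788234623/2681509992876 ≈ -4.8428e+5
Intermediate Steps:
g = 34232 (g = 8 - (-65860 - 1*(-31636)) = 8 - (-65860 + 31636) = 8 - 1*(-34224) = 8 + 34224 = 34232)
(((-25281 - 98789)/(66823 - 50776))/g - 124407/(-214786)) - 484280 = (((-25281 - 98789)/(66823 - 50776))/34232 - 124407/(-214786)) - 484280 = (-124070/16047*(1/34232) - 124407*(-1/214786)) - 484280 = (-124070*1/16047*(1/34232) + 124407/214786) - 484280 = (-124070/16047*1/34232 + 124407/214786) - 484280 = (-62035/274660452 + 124407/214786) - 484280 = 1552561754657/2681509992876 - 484280 = -1298600106788234623/2681509992876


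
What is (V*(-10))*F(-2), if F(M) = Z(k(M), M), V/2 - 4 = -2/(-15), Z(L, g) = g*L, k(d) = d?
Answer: -992/3 ≈ -330.67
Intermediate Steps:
Z(L, g) = L*g
V = 124/15 (V = 8 + 2*(-2/(-15)) = 8 + 2*(-2*(-1/15)) = 8 + 2*(2/15) = 8 + 4/15 = 124/15 ≈ 8.2667)
F(M) = M² (F(M) = M*M = M²)
(V*(-10))*F(-2) = ((124/15)*(-10))*(-2)² = -248/3*4 = -992/3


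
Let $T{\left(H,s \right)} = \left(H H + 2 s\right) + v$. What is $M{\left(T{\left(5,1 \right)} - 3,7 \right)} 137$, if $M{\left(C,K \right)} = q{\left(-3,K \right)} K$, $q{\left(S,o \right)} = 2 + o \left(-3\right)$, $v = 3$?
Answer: $-18221$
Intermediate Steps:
$T{\left(H,s \right)} = 3 + H^{2} + 2 s$ ($T{\left(H,s \right)} = \left(H H + 2 s\right) + 3 = \left(H^{2} + 2 s\right) + 3 = 3 + H^{2} + 2 s$)
$q{\left(S,o \right)} = 2 - 3 o$
$M{\left(C,K \right)} = K \left(2 - 3 K\right)$ ($M{\left(C,K \right)} = \left(2 - 3 K\right) K = K \left(2 - 3 K\right)$)
$M{\left(T{\left(5,1 \right)} - 3,7 \right)} 137 = 7 \left(2 - 21\right) 137 = 7 \left(-19\right) 137 = \left(-133\right) 137 = -18221$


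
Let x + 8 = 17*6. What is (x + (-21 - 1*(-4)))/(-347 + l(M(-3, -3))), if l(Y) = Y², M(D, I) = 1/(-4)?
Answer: -176/793 ≈ -0.22194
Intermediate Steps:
M(D, I) = -¼
x = 94 (x = -8 + 17*6 = -8 + 102 = 94)
(x + (-21 - 1*(-4)))/(-347 + l(M(-3, -3))) = (94 + (-21 - 1*(-4)))/(-347 + (-¼)²) = (94 + (-21 + 4))/(-347 + 1/16) = (94 - 17)/(-5551/16) = 77*(-16/5551) = -176/793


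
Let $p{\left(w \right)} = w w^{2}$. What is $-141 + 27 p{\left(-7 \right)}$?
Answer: $-9402$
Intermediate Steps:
$p{\left(w \right)} = w^{3}$
$-141 + 27 p{\left(-7 \right)} = -141 + 27 \left(-7\right)^{3} = -141 + 27 \left(-343\right) = -141 - 9261 = -9402$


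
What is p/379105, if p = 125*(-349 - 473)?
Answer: -20550/75821 ≈ -0.27103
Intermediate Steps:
p = -102750 (p = 125*(-822) = -102750)
p/379105 = -102750/379105 = -102750*1/379105 = -20550/75821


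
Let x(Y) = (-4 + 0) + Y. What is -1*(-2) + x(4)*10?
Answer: 2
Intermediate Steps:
x(Y) = -4 + Y
-1*(-2) + x(4)*10 = -1*(-2) + (-4 + 4)*10 = 2 + 0*10 = 2 + 0 = 2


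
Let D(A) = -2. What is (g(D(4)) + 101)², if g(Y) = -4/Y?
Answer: 10609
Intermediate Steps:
(g(D(4)) + 101)² = (-4/(-2) + 101)² = (-4*(-½) + 101)² = (2 + 101)² = 103² = 10609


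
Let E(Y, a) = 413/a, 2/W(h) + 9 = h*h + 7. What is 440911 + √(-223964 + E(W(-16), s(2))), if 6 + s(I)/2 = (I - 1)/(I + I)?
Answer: 440911 + I*√118495954/23 ≈ 4.4091e+5 + 473.29*I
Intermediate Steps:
s(I) = -12 + (-1 + I)/I (s(I) = -12 + 2*((I - 1)/(I + I)) = -12 + 2*((-1 + I)/((2*I))) = -12 + 2*((-1 + I)*(1/(2*I))) = -12 + 2*((-1 + I)/(2*I)) = -12 + (-1 + I)/I)
W(h) = 2/(-2 + h²) (W(h) = 2/(-9 + (h*h + 7)) = 2/(-9 + (h² + 7)) = 2/(-9 + (7 + h²)) = 2/(-2 + h²))
440911 + √(-223964 + E(W(-16), s(2))) = 440911 + √(-223964 + 413/(-11 - 1/2)) = 440911 + √(-223964 + 413/(-11 - 1*½)) = 440911 + √(-223964 + 413/(-11 - ½)) = 440911 + √(-223964 + 413/(-23/2)) = 440911 + √(-223964 + 413*(-2/23)) = 440911 + √(-223964 - 826/23) = 440911 + √(-5151998/23) = 440911 + I*√118495954/23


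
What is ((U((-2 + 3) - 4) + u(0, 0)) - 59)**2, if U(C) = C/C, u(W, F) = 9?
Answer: 2401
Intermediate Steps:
U(C) = 1
((U((-2 + 3) - 4) + u(0, 0)) - 59)**2 = ((1 + 9) - 59)**2 = (10 - 59)**2 = (-49)**2 = 2401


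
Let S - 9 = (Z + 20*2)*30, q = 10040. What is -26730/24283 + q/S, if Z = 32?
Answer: 185823950/52669827 ≈ 3.5281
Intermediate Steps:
S = 2169 (S = 9 + (32 + 20*2)*30 = 9 + (32 + 40)*30 = 9 + 72*30 = 9 + 2160 = 2169)
-26730/24283 + q/S = -26730/24283 + 10040/2169 = 185823950/52669827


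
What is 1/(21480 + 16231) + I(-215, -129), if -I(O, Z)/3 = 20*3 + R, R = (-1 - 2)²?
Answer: -7806176/37711 ≈ -207.00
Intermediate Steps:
R = 9 (R = (-3)² = 9)
I(O, Z) = -207 (I(O, Z) = -3*(20*3 + 9) = -3*(60 + 9) = -3*69 = -207)
1/(21480 + 16231) + I(-215, -129) = 1/(21480 + 16231) - 207 = 1/37711 - 207 = -7806176/37711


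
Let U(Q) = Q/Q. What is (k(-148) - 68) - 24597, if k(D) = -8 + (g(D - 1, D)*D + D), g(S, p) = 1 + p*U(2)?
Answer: -3065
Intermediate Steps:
U(Q) = 1
g(S, p) = 1 + p (g(S, p) = 1 + p*1 = 1 + p)
k(D) = -8 + D + D*(1 + D) (k(D) = -8 + ((1 + D)*D + D) = -8 + (D*(1 + D) + D) = -8 + (D + D*(1 + D)) = -8 + D + D*(1 + D))
(k(-148) - 68) - 24597 = ((-8 - 148 - 148*(1 - 148)) - 68) - 24597 = ((-8 - 148 - 148*(-147)) - 68) - 24597 = ((-8 - 148 + 21756) - 68) - 24597 = (21600 - 68) - 24597 = 21532 - 24597 = -3065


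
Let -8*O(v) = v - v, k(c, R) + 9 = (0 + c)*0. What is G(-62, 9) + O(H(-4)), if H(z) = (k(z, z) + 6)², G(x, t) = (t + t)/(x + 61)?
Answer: -18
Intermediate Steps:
k(c, R) = -9 (k(c, R) = -9 + (0 + c)*0 = -9 + c*0 = -9 + 0 = -9)
G(x, t) = 2*t/(61 + x) (G(x, t) = (2*t)/(61 + x) = 2*t/(61 + x))
H(z) = 9 (H(z) = (-9 + 6)² = (-3)² = 9)
O(v) = 0 (O(v) = -(v - v)/8 = -⅛*0 = 0)
G(-62, 9) + O(H(-4)) = 2*9/(61 - 62) + 0 = 2*9/(-1) + 0 = 2*9*(-1) + 0 = -18 + 0 = -18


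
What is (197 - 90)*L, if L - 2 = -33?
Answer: -3317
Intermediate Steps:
L = -31 (L = 2 - 33 = -31)
(197 - 90)*L = (197 - 90)*(-31) = 107*(-31) = -3317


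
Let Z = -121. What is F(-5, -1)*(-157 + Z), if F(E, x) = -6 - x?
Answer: 1390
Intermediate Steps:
F(-5, -1)*(-157 + Z) = (-6 - 1*(-1))*(-157 - 121) = (-6 + 1)*(-278) = -5*(-278) = 1390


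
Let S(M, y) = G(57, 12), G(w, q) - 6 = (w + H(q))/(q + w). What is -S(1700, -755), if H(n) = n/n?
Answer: -472/69 ≈ -6.8406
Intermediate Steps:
H(n) = 1
G(w, q) = 6 + (1 + w)/(q + w) (G(w, q) = 6 + (w + 1)/(q + w) = 6 + (1 + w)/(q + w))
S(M, y) = 472/69 (S(M, y) = (1 + 6*12 + 7*57)/(12 + 57) = (1 + 72 + 399)/69 = (1/69)*472 = 472/69)
-S(1700, -755) = -1*472/69 = -472/69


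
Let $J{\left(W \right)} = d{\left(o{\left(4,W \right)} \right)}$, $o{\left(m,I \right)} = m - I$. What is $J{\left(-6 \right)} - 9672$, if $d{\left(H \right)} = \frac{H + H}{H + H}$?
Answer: $-9671$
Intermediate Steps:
$d{\left(H \right)} = 1$ ($d{\left(H \right)} = \frac{2 H}{2 H} = 2 H \frac{1}{2 H} = 1$)
$J{\left(W \right)} = 1$
$J{\left(-6 \right)} - 9672 = 1 - 9672 = -9671$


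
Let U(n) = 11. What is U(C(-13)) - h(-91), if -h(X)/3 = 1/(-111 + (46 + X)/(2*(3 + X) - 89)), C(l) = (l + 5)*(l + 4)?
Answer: 21485/1958 ≈ 10.973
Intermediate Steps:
C(l) = (4 + l)*(5 + l) (C(l) = (5 + l)*(4 + l) = (4 + l)*(5 + l))
h(X) = -3/(-111 + (46 + X)/(-83 + 2*X)) (h(X) = -3/(-111 + (46 + X)/(2*(3 + X) - 89)) = -3/(-111 + (46 + X)/((6 + 2*X) - 89)) = -3/(-111 + (46 + X)/(-83 + 2*X)))
U(C(-13)) - h(-91) = 11 - 3*(-83 + 2*(-91))/(-9259 + 221*(-91)) = 11 - 3*(-83 - 182)/(-9259 - 20111) = 11 - 3*(-265)/(-29370) = 11 - 3*(-1)*(-265)/29370 = 11 - 1*53/1958 = 11 - 53/1958 = 21485/1958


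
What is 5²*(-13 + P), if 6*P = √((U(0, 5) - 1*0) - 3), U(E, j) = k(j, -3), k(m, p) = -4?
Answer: -325 + 25*I*√7/6 ≈ -325.0 + 11.024*I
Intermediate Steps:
U(E, j) = -4
P = I*√7/6 (P = √((-4 - 1*0) - 3)/6 = √((-4 + 0) - 3)/6 = √(-4 - 3)/6 = √(-7)/6 = (I*√7)/6 = I*√7/6 ≈ 0.44096*I)
5²*(-13 + P) = 5²*(-13 + I*√7/6) = 25*(-13 + I*√7/6) = -325 + 25*I*√7/6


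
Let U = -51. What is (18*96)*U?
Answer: -88128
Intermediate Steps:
(18*96)*U = (18*96)*(-51) = 1728*(-51) = -88128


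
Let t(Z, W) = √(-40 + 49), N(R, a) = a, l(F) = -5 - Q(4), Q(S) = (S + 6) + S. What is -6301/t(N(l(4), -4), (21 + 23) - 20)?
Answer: -6301/3 ≈ -2100.3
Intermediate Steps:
Q(S) = 6 + 2*S (Q(S) = (6 + S) + S = 6 + 2*S)
l(F) = -19 (l(F) = -5 - (6 + 2*4) = -5 - (6 + 8) = -5 - 1*14 = -5 - 14 = -19)
t(Z, W) = 3 (t(Z, W) = √9 = 3)
-6301/t(N(l(4), -4), (21 + 23) - 20) = -6301/3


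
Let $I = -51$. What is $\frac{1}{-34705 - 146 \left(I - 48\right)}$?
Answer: $- \frac{1}{20251} \approx -4.938 \cdot 10^{-5}$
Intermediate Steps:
$\frac{1}{-34705 - 146 \left(I - 48\right)} = \frac{1}{-34705 - 146 \left(-51 - 48\right)} = \frac{1}{-34705 - -14454} = \frac{1}{-34705 + 14454} = \frac{1}{-20251} = - \frac{1}{20251}$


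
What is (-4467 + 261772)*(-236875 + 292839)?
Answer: 14399817020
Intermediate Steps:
(-4467 + 261772)*(-236875 + 292839) = 257305*55964 = 14399817020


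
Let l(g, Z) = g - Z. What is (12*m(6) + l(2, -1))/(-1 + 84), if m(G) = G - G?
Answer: 3/83 ≈ 0.036145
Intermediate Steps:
m(G) = 0
(12*m(6) + l(2, -1))/(-1 + 84) = (12*0 + (2 - 1*(-1)))/(-1 + 84) = (0 + (2 + 1))/83 = (0 + 3)/83 = (1/83)*3 = 3/83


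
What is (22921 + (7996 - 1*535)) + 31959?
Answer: 62341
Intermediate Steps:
(22921 + (7996 - 1*535)) + 31959 = (22921 + (7996 - 535)) + 31959 = (22921 + 7461) + 31959 = 30382 + 31959 = 62341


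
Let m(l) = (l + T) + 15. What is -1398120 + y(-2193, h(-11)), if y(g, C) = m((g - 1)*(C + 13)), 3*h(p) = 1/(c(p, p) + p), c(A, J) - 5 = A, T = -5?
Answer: -72756038/51 ≈ -1.4266e+6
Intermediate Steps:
c(A, J) = 5 + A
h(p) = 1/(3*(5 + 2*p)) (h(p) = 1/(3*((5 + p) + p)) = 1/(3*(5 + 2*p)))
m(l) = 10 + l (m(l) = (l - 5) + 15 = (-5 + l) + 15 = 10 + l)
y(g, C) = 10 + (-1 + g)*(13 + C) (y(g, C) = 10 + (g - 1)*(C + 13) = 10 + (-1 + g)*(13 + C))
-1398120 + y(-2193, h(-11)) = -1398120 + (-3 - 1/(3*(5 + 2*(-11))) + 13*(-2193) + (1/(3*(5 + 2*(-11))))*(-2193)) = -1398120 + (-3 - 1/(3*(5 - 22)) - 28509 + (1/(3*(5 - 22)))*(-2193)) = -1398120 + (-3 - 1/(3*(-17)) - 28509 + ((⅓)/(-17))*(-2193)) = -1398120 + (-3 - (-1)/(3*17) - 28509 + ((⅓)*(-1/17))*(-2193)) = -1398120 + (-3 - 1*(-1/51) - 28509 - 1/51*(-2193)) = -1398120 + (-3 + 1/51 - 28509 + 43) = -1398120 - 1451918/51 = -72756038/51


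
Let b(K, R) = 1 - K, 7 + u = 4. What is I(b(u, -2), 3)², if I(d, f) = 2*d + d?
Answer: 144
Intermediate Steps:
u = -3 (u = -7 + 4 = -3)
I(d, f) = 3*d
I(b(u, -2), 3)² = (3*(1 - 1*(-3)))² = (3*(1 + 3))² = (3*4)² = 12² = 144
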